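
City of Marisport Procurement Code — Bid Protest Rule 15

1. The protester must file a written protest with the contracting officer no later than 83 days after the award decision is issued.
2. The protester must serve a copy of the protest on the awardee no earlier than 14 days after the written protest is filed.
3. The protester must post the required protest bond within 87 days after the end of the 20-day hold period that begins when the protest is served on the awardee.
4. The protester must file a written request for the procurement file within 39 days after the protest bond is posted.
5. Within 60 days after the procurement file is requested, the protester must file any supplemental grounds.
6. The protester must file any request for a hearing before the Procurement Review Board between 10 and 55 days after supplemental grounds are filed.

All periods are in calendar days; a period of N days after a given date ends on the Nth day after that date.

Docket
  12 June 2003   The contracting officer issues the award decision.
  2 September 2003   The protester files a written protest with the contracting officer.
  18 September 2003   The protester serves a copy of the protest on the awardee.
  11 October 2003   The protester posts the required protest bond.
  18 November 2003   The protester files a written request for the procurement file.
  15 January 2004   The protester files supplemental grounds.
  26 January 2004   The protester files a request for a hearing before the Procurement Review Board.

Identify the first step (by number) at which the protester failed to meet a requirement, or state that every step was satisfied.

None — every step was satisfied

Step 1: 83 days after 12 June 2003 (when the award decision is issued) is 3 September 2003; done 2 September 2003 — timely.
Step 2: the earliest permitted date is 14 days after 2 September 2003 (when the written protest is filed), i.e. 16 September 2003; 18 September 2003 is on or after that date.
Step 3: 87 days after 8 October 2003 (end of the 20-day hold period, which began when the protest is served on the awardee on 18 September 2003) is 3 January 2004; done 11 October 2003 — timely.
Step 4: 39 days after 11 October 2003 (when the protest bond is posted) is 19 November 2003; done 18 November 2003 — timely.
Step 5: 60 days after 18 November 2003 (when the procurement file is requested) is 17 January 2004; done 15 January 2004 — timely.
Step 6: the window is 10–55 days after 15 January 2004 (when supplemental grounds are filed), so 25 January 2004 through 10 March 2004; done 26 January 2004 — within the window.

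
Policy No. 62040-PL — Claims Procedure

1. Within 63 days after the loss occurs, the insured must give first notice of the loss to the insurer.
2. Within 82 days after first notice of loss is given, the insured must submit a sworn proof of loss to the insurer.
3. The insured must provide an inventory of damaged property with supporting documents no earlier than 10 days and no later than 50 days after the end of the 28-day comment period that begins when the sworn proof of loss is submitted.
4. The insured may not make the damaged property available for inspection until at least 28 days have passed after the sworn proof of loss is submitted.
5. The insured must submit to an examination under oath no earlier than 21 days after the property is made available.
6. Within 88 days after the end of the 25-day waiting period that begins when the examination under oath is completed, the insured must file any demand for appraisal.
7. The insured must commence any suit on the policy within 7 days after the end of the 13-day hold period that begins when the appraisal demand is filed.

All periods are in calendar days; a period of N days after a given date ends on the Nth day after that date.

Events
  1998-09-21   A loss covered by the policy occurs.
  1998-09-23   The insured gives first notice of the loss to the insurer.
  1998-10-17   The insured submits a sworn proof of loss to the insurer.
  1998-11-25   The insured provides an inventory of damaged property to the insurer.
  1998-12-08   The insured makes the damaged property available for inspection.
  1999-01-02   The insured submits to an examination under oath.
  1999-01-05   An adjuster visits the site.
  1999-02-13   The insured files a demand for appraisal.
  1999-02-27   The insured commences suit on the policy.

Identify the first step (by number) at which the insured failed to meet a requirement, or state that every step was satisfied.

(1) due by 1998-09-21 + 63 days = 1998-11-23; done 1998-09-23 — timely.
(2) due by 1998-09-23 + 82 days = 1998-12-14; 1998-10-17 is within that limit.
(3) the permitted window runs from 1998-11-14 + 10 = 1998-11-24 to 1998-11-14 + 50 = 1999-01-03; done 1998-11-25 — within the window.
(4) permitted from 1998-10-17 + 28 days = 1998-11-14 onward; done 1998-12-08 — permitted.
(5) permitted from 1998-12-08 + 21 days = 1998-12-29 onward; done 1999-01-02, after the minimum wait.
(6) due by 1999-01-27 + 88 days = 1999-04-25; 1999-02-13 is within that limit.
(7) due by 1999-02-26 + 7 days = 1999-03-05; 1999-02-27 is within that limit.

None — every step was satisfied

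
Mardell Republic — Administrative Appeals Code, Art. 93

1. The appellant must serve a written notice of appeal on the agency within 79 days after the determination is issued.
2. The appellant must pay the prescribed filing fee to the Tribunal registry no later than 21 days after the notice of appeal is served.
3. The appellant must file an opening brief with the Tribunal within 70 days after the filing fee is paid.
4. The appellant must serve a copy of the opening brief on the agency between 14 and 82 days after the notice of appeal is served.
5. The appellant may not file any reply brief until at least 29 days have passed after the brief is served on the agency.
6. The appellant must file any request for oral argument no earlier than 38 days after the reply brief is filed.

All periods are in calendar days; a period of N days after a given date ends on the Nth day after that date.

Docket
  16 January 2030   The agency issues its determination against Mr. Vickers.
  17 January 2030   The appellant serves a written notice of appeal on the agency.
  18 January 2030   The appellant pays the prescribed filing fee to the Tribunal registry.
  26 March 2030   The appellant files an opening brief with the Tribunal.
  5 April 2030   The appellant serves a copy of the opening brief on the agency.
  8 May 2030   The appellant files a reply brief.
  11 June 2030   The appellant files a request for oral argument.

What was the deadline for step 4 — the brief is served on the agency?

Step 4 runs from 17 January 2030, when the notice of appeal is served. The window is 14–82 days after 17 January 2030; it closes on 9 April 2030.

9 April 2030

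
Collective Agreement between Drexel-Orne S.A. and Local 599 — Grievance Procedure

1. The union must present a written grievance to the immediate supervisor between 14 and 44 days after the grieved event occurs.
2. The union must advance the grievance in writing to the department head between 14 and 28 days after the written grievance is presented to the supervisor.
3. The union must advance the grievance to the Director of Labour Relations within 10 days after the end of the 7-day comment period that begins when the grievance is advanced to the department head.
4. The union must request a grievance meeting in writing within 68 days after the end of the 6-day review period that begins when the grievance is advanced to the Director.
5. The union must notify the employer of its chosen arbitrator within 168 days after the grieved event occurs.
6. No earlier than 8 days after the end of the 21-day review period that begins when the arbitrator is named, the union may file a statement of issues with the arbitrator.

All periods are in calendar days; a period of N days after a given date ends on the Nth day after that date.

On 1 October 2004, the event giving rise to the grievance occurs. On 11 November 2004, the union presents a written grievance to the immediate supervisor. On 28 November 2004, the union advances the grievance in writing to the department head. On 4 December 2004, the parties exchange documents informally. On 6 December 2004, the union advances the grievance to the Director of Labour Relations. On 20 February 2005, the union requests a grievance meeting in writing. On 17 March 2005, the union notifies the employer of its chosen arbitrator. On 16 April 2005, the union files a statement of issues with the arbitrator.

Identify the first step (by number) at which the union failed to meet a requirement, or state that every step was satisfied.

Step 1 — 14 and 44 days from 1 October 2004 (when the grieved event occurs) are 15 October 2004 and 14 November 2004 respectively; 11 November 2004 falls inside that range.
Step 2 — 14 and 28 days from 11 November 2004 (when the written grievance is presented to the supervisor) are 25 November 2004 and 9 December 2004 respectively; done 28 November 2004, which is between those dates.
Step 3 — counting 10 days from 5 December 2004 (end of the 7-day comment period, which began when the grievance is advanced to the department head on 28 November 2004) gives a deadline of 15 December 2004; done 6 December 2004 — timely.
Step 4 — counting 68 days from 12 December 2004 (end of the 6-day review period, which began when the grievance is advanced to the Director on 6 December 2004) gives a deadline of 18 February 2005; not done until 20 February 2005, 2 days after the deadline.

Step 4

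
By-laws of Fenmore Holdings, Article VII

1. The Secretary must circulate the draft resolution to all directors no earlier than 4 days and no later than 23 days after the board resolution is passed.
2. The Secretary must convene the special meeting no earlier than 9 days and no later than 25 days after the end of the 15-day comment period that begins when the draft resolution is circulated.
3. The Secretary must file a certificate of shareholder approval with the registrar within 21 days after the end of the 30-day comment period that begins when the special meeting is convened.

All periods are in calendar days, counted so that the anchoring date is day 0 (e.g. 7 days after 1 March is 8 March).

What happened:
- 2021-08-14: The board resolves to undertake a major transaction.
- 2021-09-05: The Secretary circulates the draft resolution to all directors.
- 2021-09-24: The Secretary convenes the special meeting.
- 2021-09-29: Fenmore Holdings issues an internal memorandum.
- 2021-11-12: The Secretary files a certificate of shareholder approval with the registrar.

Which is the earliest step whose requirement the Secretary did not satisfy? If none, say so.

Step 2

Step 1 — 4 and 23 days from 2021-08-14 (when the board resolution is passed) are 2021-08-18 and 2021-09-06 respectively; done 2021-09-05 — within the window.
Step 2 — 9 and 25 days from 2021-09-20 (end of the 15-day comment period, which began when the draft resolution is circulated on 2021-09-05) are 2021-09-29 and 2021-10-15 respectively; 2021-09-24 is 5 days too early.
The analysis stops there.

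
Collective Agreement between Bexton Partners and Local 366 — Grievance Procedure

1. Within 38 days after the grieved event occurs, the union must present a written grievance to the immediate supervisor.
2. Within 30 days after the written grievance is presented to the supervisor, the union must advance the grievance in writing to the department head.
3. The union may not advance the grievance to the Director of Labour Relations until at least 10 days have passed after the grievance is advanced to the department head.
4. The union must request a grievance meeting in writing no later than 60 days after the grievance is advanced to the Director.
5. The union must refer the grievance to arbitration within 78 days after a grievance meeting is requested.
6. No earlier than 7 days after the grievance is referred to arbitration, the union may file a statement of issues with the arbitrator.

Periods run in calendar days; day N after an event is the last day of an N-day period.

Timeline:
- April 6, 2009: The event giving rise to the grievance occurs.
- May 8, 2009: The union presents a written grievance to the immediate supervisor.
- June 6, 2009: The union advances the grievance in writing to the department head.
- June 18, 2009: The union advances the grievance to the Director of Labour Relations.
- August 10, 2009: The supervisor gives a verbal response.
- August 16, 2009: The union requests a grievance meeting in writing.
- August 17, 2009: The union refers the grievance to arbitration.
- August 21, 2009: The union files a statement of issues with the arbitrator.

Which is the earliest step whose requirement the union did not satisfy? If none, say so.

(1) due by April 6, 2009 + 38 days = May 14, 2009; done May 8, 2009 — timely.
(2) due by May 8, 2009 + 30 days = June 7, 2009; completed June 6, 2009, before the deadline.
(3) permitted from June 6, 2009 + 10 days = June 16, 2009 onward; June 18, 2009 is on or after that date.
(4) due by June 18, 2009 + 60 days = August 17, 2009; completed August 16, 2009, before the deadline.
(5) due by August 16, 2009 + 78 days = November 2, 2009; completed August 17, 2009, before the deadline.
(6) permitted from August 17, 2009 + 7 days = August 24, 2009 onward; acted on August 21, 2009, 3 days prematurely.
No need to go further; step 6 was not satisfied.

Step 6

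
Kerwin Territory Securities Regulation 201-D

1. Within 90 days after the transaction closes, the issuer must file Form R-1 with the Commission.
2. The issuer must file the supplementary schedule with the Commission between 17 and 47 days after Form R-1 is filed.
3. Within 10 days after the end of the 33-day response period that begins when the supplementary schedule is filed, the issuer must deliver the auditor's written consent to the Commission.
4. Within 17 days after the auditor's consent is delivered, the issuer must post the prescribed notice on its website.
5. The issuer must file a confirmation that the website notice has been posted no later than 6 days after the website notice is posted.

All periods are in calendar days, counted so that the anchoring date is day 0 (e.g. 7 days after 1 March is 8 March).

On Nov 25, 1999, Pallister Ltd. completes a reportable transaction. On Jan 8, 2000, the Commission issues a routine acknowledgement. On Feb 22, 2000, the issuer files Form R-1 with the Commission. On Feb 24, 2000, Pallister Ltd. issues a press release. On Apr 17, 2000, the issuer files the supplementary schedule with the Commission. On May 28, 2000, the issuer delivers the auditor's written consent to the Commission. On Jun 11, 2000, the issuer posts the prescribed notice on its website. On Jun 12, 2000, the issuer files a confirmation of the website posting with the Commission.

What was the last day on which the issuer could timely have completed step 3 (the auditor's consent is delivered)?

May 30, 2000

The supplementary schedule is filed on Apr 17, 2000; the 33-day response period therefore ends May 20, 2000, and step 3 runs from that date. 10 days after May 20, 2000 is May 30, 2000.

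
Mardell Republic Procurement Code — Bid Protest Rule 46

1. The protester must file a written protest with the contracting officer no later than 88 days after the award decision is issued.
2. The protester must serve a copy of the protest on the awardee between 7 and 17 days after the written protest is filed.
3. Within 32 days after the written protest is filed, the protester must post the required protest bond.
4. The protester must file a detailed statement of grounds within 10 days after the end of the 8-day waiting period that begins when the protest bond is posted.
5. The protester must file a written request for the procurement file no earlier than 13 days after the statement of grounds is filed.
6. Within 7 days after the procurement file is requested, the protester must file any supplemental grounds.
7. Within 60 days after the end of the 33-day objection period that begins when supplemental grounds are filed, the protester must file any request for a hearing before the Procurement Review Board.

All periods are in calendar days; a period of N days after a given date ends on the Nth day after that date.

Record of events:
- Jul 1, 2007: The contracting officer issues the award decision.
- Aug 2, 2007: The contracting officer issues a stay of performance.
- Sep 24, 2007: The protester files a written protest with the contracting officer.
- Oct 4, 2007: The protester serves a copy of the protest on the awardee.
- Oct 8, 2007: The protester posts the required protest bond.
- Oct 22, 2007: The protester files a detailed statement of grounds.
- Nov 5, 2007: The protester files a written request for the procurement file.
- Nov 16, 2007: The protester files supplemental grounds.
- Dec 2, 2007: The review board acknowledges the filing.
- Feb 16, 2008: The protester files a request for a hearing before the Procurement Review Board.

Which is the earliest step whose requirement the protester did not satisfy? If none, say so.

Step 1: 88 days after Jul 1, 2007 (when the award decision is issued) is Sep 27, 2007; completed Sep 24, 2007, before the deadline.
Step 2: the window is 7–17 days after Sep 24, 2007 (when the written protest is filed), so Oct 1, 2007 through Oct 11, 2007; Oct 4, 2007 falls inside that range.
Step 3: 32 days after Sep 24, 2007 (when the written protest is filed) is Oct 26, 2007; done Oct 8, 2007 — timely.
Step 4: 10 days after Oct 16, 2007 (end of the 8-day waiting period, which began when the protest bond is posted on Oct 8, 2007) is Oct 26, 2007; Oct 22, 2007 is within that limit.
Step 5: the earliest permitted date is 13 days after Oct 22, 2007 (when the statement of grounds is filed), i.e. Nov 4, 2007; done Nov 5, 2007 — permitted.
Step 6: 7 days after Nov 5, 2007 (when the procurement file is requested) is Nov 12, 2007; Nov 16, 2007 misses that deadline by 4 days.

Step 6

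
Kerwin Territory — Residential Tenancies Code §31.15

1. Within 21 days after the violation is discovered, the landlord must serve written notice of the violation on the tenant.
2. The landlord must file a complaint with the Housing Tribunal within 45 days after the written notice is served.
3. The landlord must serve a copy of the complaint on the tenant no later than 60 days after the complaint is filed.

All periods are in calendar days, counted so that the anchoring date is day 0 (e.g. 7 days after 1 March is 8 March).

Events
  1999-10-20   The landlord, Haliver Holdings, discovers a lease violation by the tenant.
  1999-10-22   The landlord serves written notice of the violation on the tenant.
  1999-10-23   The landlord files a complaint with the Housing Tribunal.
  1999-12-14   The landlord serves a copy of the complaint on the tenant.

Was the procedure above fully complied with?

Step 1 — counting 21 days from 1999-10-20 (when the violation is discovered) gives a deadline of 1999-11-10; done 1999-10-22 — timely.
Step 2 — counting 45 days from 1999-10-22 (when the written notice is served) gives a deadline of 1999-12-06; done 1999-10-23 — timely.
Step 3 — counting 60 days from 1999-10-23 (when the complaint is filed) gives a deadline of 1999-12-22; done 1999-12-14 — timely.

Yes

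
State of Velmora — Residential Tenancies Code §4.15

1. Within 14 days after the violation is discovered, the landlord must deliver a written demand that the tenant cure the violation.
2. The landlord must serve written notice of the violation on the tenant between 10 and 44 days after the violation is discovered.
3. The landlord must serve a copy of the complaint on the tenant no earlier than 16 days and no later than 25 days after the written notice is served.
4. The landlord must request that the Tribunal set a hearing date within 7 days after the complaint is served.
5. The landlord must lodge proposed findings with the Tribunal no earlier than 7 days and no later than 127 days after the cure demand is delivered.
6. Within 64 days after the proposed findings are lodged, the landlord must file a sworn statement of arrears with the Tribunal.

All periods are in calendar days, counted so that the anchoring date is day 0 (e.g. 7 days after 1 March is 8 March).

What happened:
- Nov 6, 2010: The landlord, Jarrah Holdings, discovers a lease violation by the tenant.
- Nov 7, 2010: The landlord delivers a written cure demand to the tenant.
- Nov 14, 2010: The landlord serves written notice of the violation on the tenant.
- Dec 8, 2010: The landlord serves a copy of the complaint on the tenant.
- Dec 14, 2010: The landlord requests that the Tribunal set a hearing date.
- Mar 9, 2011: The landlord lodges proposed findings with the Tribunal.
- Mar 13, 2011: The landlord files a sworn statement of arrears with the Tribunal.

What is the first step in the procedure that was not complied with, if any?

Step 1 — counting 14 days from Nov 6, 2010 (when the violation is discovered) gives a deadline of Nov 20, 2010; Nov 7, 2010 is within that limit.
Step 2 — 10 and 44 days from Nov 6, 2010 (when the violation is discovered) are Nov 16, 2010 and Dec 20, 2010 respectively; Nov 14, 2010 is 2 days too early.
The analysis stops there.

Step 2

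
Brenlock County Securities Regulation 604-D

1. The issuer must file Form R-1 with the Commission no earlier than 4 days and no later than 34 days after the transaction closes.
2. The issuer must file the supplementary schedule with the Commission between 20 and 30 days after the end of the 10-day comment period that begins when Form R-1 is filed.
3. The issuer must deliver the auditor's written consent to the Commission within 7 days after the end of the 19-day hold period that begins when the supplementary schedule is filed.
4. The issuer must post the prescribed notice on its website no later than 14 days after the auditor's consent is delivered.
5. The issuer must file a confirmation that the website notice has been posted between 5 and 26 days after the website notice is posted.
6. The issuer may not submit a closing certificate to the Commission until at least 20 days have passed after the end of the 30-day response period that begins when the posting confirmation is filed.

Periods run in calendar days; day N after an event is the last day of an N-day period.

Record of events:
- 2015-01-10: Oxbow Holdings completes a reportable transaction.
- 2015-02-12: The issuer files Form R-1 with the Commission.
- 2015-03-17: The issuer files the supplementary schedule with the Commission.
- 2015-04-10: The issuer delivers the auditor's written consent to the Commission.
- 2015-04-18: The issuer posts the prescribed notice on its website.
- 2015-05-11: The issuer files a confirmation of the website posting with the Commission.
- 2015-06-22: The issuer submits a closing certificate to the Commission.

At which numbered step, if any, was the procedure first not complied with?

(1) the permitted window runs from 2015-01-10 + 4 = 2015-01-14 to 2015-01-10 + 34 = 2015-02-13; 2015-02-12 falls inside that range.
(2) the permitted window runs from 2015-02-22 + 20 = 2015-03-14 to 2015-02-22 + 30 = 2015-03-24; done 2015-03-17, which is between those dates.
(3) due by 2015-04-05 + 7 days = 2015-04-12; 2015-04-10 is within that limit.
(4) due by 2015-04-10 + 14 days = 2015-04-24; 2015-04-18 is within that limit.
(5) the permitted window runs from 2015-04-18 + 5 = 2015-04-23 to 2015-04-18 + 26 = 2015-05-14; done 2015-05-11, which is between those dates.
(6) permitted from 2015-06-10 + 20 days = 2015-06-30 onward; done 2015-06-22 — 8 days too early.
No need to go further; step 6 was not satisfied.

Step 6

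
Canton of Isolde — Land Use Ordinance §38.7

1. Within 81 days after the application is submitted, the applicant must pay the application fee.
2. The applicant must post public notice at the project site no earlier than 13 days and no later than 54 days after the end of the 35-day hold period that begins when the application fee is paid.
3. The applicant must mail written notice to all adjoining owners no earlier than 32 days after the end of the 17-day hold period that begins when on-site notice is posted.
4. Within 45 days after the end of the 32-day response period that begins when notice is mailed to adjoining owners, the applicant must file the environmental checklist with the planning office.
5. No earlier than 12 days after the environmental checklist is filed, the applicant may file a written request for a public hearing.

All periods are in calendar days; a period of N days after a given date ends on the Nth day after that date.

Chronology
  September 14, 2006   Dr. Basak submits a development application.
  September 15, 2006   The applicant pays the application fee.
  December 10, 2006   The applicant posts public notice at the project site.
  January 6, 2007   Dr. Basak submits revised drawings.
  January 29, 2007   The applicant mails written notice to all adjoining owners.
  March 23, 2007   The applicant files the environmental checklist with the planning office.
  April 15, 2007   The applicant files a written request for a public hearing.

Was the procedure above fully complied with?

Yes

Step 1 — counting 81 days from September 14, 2006 (when the application is submitted) gives a deadline of December 4, 2006; done September 15, 2006 — timely.
Step 2 — 13 and 54 days from October 20, 2006 (end of the 35-day hold period, which began when the application fee is paid on September 15, 2006) are November 2, 2006 and December 13, 2006 respectively; December 10, 2006 falls inside that range.
Step 3 — must wait 32 days from December 27, 2006 (end of the 17-day hold period, which began when on-site notice is posted on December 10, 2006), so not before January 28, 2007; done January 29, 2007 — permitted.
Step 4 — counting 45 days from March 2, 2007 (end of the 32-day response period, which began when notice is mailed to adjoining owners on January 29, 2007) gives a deadline of April 16, 2007; done March 23, 2007 — timely.
Step 5 — must wait 12 days from March 23, 2007 (when the environmental checklist is filed), so not before April 4, 2007; April 15, 2007 is on or after that date.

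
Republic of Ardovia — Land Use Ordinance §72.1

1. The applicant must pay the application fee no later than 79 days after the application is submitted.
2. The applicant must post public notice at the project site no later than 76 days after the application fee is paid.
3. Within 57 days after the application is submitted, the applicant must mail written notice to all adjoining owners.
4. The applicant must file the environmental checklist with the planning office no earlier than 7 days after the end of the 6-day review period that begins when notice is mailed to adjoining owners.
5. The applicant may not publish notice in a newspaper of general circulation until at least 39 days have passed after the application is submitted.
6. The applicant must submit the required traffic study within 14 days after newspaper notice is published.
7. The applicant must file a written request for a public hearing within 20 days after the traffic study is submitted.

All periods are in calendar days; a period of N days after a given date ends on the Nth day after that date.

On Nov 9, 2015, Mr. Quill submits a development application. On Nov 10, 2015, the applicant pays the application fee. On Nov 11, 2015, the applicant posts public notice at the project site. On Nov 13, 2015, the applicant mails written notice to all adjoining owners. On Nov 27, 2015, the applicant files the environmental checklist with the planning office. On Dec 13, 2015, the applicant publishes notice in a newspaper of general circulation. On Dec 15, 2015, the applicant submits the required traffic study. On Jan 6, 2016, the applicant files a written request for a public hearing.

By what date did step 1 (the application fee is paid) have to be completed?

Jan 27, 2016

Step 1 runs from Nov 9, 2015, when the application is submitted. 79 days after Nov 9, 2015 is Jan 27, 2016.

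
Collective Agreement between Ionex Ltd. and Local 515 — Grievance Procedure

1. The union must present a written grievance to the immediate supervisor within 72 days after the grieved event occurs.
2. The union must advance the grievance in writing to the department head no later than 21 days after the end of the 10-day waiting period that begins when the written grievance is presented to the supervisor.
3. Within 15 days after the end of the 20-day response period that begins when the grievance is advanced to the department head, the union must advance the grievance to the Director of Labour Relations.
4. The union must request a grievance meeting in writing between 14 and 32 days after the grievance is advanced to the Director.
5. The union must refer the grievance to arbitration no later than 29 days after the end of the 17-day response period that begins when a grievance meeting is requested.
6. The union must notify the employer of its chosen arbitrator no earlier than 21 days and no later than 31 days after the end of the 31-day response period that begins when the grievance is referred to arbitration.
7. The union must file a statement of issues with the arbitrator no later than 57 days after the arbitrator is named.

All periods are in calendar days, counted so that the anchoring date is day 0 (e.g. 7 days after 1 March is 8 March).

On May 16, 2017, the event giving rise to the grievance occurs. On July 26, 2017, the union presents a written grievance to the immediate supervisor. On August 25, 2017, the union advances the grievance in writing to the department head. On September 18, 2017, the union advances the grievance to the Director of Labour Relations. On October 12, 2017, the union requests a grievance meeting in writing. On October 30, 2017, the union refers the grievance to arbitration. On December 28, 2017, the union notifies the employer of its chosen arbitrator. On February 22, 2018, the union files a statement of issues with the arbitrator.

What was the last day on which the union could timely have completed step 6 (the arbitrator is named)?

The grievance is referred to arbitration on October 30, 2017; the 31-day response period therefore ends November 30, 2017, and step 6 runs from that date. The window is 21–31 days after November 30, 2017; it closes on December 31, 2017.

December 31, 2017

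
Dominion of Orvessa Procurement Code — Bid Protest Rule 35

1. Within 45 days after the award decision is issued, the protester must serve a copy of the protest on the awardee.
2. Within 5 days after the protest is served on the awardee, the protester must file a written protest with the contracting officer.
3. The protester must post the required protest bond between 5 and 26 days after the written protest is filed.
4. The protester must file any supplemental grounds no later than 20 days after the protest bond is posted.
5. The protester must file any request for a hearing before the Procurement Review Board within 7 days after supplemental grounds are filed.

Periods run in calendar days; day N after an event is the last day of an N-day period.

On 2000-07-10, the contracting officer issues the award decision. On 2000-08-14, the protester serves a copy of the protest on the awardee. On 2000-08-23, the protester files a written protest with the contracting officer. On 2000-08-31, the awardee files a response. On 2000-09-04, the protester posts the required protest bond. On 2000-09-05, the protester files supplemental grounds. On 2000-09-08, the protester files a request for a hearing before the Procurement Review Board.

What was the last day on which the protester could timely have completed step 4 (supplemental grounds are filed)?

Step 4 runs from 2000-09-04, when the protest bond is posted. 20 days after 2000-09-04 is 2000-09-24.

2000-09-24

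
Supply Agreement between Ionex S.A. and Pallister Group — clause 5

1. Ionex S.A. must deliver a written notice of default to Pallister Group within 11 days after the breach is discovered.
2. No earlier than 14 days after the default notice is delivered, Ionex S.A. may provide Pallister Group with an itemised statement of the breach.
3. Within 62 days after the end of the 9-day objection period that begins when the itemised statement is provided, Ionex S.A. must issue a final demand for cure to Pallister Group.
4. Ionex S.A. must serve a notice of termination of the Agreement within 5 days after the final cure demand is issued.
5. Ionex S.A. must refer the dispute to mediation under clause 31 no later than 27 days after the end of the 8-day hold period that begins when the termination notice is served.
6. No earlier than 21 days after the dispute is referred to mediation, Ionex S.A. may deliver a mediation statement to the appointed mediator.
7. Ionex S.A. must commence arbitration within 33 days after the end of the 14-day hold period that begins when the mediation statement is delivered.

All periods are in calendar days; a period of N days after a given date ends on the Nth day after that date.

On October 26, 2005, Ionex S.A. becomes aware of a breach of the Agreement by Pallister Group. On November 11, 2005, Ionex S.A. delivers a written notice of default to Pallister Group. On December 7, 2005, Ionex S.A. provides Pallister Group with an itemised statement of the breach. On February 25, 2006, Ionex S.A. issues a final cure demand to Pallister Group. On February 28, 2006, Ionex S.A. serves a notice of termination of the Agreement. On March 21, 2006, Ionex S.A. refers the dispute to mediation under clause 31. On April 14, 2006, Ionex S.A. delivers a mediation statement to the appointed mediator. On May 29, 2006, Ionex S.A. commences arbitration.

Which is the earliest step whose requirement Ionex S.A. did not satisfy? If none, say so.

Step 1 — counting 11 days from October 26, 2005 (when the breach is discovered) gives a deadline of November 6, 2005; November 11, 2005 misses that deadline by 5 days.
The analysis stops there.

Step 1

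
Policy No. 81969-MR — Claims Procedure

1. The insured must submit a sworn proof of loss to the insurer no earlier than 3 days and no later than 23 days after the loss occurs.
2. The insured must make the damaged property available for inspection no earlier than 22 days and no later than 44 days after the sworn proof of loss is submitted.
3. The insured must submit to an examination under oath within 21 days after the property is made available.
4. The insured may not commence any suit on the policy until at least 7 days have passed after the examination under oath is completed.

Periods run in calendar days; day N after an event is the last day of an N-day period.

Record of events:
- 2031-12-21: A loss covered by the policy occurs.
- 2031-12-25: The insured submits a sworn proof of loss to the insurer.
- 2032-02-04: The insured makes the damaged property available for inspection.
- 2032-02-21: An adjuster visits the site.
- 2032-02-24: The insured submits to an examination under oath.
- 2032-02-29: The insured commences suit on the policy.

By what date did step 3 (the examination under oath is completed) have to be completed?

Step 3 runs from 2032-02-04, when the property is made available. 21 days after 2032-02-04 is 2032-02-25.

2032-02-25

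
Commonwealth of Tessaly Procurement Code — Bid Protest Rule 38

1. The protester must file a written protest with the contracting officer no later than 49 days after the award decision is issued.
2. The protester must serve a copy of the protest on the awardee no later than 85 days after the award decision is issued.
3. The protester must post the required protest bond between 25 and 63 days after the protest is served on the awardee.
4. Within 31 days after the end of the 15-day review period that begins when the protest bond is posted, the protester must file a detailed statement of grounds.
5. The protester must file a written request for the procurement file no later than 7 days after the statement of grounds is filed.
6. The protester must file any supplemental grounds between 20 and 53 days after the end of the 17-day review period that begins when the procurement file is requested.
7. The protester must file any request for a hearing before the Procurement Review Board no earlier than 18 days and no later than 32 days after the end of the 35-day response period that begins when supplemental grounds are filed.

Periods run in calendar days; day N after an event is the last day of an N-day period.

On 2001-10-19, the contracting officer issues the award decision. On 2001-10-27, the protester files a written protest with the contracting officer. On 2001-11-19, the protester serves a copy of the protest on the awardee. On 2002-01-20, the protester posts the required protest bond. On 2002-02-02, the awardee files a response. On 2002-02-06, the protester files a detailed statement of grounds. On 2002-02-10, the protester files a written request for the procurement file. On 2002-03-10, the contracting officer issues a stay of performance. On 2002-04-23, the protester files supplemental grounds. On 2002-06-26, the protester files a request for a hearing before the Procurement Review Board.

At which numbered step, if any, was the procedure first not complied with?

Step 1: 49 days after 2001-10-19 (when the award decision is issued) is 2001-12-07; completed 2001-10-27, before the deadline.
Step 2: 85 days after 2001-10-19 (when the award decision is issued) is 2002-01-12; 2001-11-19 is within that limit.
Step 3: the window is 25–63 days after 2001-11-19 (when the protest is served on the awardee), so 2001-12-14 through 2002-01-21; 2002-01-20 falls inside that range.
Step 4: 31 days after 2002-02-04 (end of the 15-day review period, which began when the protest bond is posted on 2002-01-20) is 2002-03-07; 2002-02-06 is within that limit.
Step 5: 7 days after 2002-02-06 (when the statement of grounds is filed) is 2002-02-13; 2002-02-10 is within that limit.
Step 6: the window is 20–53 days after 2002-02-27 (end of the 17-day review period, which began when the procurement file is requested on 2002-02-10), so 2002-03-19 through 2002-04-21; done 2002-04-23 — 2 days after the window closed.

Step 6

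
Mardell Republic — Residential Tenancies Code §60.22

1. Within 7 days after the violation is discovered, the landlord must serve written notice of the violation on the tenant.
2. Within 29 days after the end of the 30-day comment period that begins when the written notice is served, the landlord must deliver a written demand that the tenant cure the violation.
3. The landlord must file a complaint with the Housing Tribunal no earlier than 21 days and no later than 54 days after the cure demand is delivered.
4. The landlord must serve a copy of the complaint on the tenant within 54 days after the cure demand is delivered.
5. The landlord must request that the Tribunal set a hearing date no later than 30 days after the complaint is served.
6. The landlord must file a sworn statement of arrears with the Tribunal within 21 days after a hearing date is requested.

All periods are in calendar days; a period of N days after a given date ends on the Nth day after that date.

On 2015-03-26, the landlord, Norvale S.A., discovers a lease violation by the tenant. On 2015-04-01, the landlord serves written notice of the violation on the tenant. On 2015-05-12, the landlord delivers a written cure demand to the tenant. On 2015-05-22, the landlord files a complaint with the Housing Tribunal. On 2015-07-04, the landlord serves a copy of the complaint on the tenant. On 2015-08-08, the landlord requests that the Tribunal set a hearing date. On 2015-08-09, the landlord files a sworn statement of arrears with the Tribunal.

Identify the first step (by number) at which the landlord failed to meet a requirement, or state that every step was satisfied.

Step 3

(1) due by 2015-03-26 + 7 days = 2015-04-02; done 2015-04-01 — timely.
(2) due by 2015-05-01 + 29 days = 2015-05-30; 2015-05-12 is within that limit.
(3) the permitted window runs from 2015-05-12 + 21 = 2015-06-02 to 2015-05-12 + 54 = 2015-07-05; 2015-05-22 is 11 days too early.
The procedure was therefore not followed at step 3.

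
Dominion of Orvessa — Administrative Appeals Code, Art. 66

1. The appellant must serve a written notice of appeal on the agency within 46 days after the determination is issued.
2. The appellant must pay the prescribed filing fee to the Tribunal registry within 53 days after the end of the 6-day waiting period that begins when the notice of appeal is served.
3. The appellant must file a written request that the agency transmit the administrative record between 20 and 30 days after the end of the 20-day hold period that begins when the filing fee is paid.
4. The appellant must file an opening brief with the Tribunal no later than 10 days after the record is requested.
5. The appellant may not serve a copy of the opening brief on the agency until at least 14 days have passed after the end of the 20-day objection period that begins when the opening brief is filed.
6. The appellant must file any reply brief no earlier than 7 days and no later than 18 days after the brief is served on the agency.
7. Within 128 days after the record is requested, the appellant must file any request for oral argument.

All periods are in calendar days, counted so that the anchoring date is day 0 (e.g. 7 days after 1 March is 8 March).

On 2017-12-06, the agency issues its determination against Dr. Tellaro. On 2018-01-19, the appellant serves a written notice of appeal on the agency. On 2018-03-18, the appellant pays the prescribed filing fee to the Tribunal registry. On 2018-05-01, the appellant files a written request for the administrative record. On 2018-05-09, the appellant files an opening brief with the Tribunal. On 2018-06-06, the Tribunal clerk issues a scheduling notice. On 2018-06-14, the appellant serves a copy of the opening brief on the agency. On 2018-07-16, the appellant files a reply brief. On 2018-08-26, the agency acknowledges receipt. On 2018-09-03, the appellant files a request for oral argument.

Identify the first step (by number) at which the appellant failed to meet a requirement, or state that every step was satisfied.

Step 1 — counting 46 days from 2017-12-06 (when the determination is issued) gives a deadline of 2018-01-21; 2018-01-19 is within that limit.
Step 2 — counting 53 days from 2018-01-25 (end of the 6-day waiting period, which began when the notice of appeal is served on 2018-01-19) gives a deadline of 2018-03-19; done 2018-03-18 — timely.
Step 3 — 20 and 30 days from 2018-04-07 (end of the 20-day hold period, which began when the filing fee is paid on 2018-03-18) are 2018-04-27 and 2018-05-07 respectively; done 2018-05-01, which is between those dates.
Step 4 — counting 10 days from 2018-05-01 (when the record is requested) gives a deadline of 2018-05-11; 2018-05-09 is within that limit.
Step 5 — must wait 14 days from 2018-05-29 (end of the 20-day objection period, which began when the opening brief is filed on 2018-05-09), so not before 2018-06-12; done 2018-06-14, after the minimum wait.
Step 6 — 7 and 18 days from 2018-06-14 (when the brief is served on the agency) are 2018-06-21 and 2018-07-02 respectively; 2018-07-16 is 14 days past the end of the window.

Step 6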